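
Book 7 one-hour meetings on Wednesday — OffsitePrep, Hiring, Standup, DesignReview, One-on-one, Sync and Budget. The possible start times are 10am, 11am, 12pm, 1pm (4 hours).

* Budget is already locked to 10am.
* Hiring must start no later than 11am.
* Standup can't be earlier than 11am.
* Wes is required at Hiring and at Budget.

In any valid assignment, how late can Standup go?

1pm

Standup is available from 11am.
Standup at 1pm is achievable: OffsitePrep -> 10am, DesignReview -> 10am, Standup -> 1pm, Sync -> 10am, Hiring -> 11am, One-on-one -> 10am, Budget -> 10am.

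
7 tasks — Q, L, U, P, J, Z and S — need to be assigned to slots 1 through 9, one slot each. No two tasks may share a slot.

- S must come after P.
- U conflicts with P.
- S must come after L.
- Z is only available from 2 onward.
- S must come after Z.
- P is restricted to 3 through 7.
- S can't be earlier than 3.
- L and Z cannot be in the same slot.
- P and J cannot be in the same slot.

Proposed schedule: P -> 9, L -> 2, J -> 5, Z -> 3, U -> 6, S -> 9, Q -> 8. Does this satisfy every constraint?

No — it violates: P is restricted to 3 through 7

Z is only available from 2 onward — holds.
U conflicts with P — holds.
L and Z cannot be in the same slot — holds.
S can't be earlier than 3 — holds.
No two tasks may share a slot — violated.
S must come after P — violated.
S must come after L — holds.
P is restricted to 3 through 7 — violated.
P and J cannot be in the same slot — holds.
S must come after Z — holds.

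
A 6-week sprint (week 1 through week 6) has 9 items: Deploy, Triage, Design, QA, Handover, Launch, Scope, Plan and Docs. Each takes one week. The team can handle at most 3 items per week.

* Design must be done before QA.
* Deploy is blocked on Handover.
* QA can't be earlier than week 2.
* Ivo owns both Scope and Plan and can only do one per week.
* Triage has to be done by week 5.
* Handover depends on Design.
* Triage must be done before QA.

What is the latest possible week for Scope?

Scope at week 6 is achievable: Design in week 1; Docs in week 3; Scope in week 6; Deploy in week 3; QA in week 2; Handover in week 2; Triage in week 1; Launch in week 1; Plan in week 2.

week 6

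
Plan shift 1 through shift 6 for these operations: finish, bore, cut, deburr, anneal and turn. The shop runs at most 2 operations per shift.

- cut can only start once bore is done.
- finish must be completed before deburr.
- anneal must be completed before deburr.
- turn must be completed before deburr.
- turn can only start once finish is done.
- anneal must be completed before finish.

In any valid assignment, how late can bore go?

shift 5

Downstream work caps bore at shift 5.
bore at shift 5 is achievable: deburr in shift 4; anneal in shift 1; finish in shift 2; turn in shift 3; cut in shift 6; bore in shift 5.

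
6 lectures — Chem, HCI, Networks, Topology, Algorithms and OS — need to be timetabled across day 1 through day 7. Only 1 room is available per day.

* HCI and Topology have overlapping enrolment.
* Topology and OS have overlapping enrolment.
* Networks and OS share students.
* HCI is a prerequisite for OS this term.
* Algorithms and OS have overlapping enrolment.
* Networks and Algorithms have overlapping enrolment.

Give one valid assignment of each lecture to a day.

HCI in day 1; Chem in day 3; Algorithms in day 6; Topology in day 5; OS in day 2; Networks in day 4

Checking: HCI(day 1) before OS(day 2); Networks(day 4) != Algorithms(day 6); Algorithms(day 6) != OS(day 2); HCI(day 1) != Topology(day 5); Topology(day 5) != OS(day 2); Networks(day 4) != OS(day 2); max 1 per day (cap 1).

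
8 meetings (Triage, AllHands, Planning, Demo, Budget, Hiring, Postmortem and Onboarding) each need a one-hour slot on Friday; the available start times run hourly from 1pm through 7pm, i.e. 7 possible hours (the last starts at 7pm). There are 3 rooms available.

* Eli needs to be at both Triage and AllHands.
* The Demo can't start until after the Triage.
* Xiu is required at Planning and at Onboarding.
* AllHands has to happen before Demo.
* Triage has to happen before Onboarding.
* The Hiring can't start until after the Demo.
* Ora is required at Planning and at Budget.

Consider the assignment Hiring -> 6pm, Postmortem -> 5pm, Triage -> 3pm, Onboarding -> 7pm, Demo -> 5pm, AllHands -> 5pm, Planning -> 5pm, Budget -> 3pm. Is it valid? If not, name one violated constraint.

No. There are 3 rooms available is not satisfied.

The Demo can't start until after the Triage — holds.
Eli needs to be at both Triage and AllHands — holds.
Ora is required at Planning and at Budget — holds.
Xiu is required at Planning and at Onboarding — holds.
The Hiring can't start until after the Demo — holds.
There are 3 rooms available — violated.
Triage has to happen before Onboarding — holds.
AllHands has to happen before Demo — violated.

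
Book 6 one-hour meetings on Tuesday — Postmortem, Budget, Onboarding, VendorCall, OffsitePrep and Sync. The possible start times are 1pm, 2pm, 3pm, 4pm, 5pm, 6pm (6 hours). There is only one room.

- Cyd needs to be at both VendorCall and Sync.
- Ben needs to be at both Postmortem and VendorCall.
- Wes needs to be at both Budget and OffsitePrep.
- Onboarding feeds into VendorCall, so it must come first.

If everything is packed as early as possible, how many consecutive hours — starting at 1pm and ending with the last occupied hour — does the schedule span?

The precedence chain requires at least 2 distinct hours.
With at most 1 per hour and 6 meetings, at least 6 hours are needed.
6 works (last occupied hour: 6pm): for example Sync -> 6pm, Onboarding -> 1pm, Budget -> 4pm, OffsitePrep -> 5pm, VendorCall -> 2pm, Postmortem -> 3pm.

6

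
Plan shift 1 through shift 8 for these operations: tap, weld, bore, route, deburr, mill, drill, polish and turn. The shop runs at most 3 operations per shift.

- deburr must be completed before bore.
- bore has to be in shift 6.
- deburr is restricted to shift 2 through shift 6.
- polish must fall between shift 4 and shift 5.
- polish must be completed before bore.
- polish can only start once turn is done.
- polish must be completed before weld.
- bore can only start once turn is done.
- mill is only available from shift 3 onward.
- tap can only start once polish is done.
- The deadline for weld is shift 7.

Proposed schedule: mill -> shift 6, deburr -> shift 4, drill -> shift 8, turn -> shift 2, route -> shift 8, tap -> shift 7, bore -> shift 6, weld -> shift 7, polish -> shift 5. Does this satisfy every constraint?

tap can only start once polish is done — holds.
deburr is restricted to shift 2 through shift 6 — holds.
mill is only available from shift 3 onward — holds.
polish must be completed before bore — holds.
deburr must be completed before bore — holds.
polish can only start once turn is done — holds.
polish must be completed before weld — holds.
bore has to be in shift 6 — holds.
The deadline for weld is shift 7 — holds.
bore can only start once turn is done — holds.
The shop runs at most 3 operations per shift — holds.
polish must fall between shift 4 and shift 5 — holds.

Yes, all constraints hold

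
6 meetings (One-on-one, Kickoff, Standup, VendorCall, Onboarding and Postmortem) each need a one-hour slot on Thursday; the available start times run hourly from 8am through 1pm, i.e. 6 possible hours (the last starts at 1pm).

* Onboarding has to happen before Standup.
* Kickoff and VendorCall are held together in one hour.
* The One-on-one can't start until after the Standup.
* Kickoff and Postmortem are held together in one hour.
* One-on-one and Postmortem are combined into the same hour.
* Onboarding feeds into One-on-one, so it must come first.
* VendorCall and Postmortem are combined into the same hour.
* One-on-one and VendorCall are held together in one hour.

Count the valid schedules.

Splitting on One-on-one: it can be 10am (1), 11am (3), 12pm (6), 1pm (10). Listing each branch's schedules as (Kickoff, Standup, VendorCall, Onboarding, Postmortem):
One-on-one=10am: (10am,9am,10am,8am,10am) — 1.
One-on-one=11am: (11am,9am,11am,8am,11am) (11am,10am,11am,8am,11am) (11am,10am,11am,9am,11am) — 3.
One-on-one=12pm: (12pm,9am,12pm,8am,12pm) (12pm,10am,12pm,8am,12pm) (12pm,10am,12pm,9am,12pm) (12pm,11am,12pm,8am,12pm) (12pm,11am,12pm,9am,12pm) (12pm,11am,12pm,10am,12pm) — 6.
One-on-one=1pm: (1pm,9am,1pm,8am,1pm) (1pm,10am,1pm,8am,1pm) (1pm,10am,1pm,9am,1pm) (1pm,11am,1pm,8am,1pm) (1pm,11am,1pm,9am,1pm) (1pm,11am,1pm,10am,1pm) (1pm,12pm,1pm,8am,1pm) (1pm,12pm,1pm,9am,1pm) (1pm,12pm,1pm,10am,1pm) (1pm,12pm,1pm,11am,1pm) — 10.
Summing: 1 + 3 + 6 + 10 = 20.

20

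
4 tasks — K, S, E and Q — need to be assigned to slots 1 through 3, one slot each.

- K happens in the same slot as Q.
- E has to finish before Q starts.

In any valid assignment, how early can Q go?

Precedence pushes Q to at least 2.
Q at 2 is achievable: S -> 1; Q -> 2; E -> 1; K -> 2.

2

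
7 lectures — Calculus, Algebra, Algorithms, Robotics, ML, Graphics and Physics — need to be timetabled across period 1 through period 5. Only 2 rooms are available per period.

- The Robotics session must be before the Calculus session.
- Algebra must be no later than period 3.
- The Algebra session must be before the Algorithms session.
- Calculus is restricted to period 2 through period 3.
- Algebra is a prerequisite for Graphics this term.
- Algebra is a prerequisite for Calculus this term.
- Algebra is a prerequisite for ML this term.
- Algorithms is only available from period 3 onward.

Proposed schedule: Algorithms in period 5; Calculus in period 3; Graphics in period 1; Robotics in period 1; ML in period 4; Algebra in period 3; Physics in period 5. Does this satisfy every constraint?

Algebra is a prerequisite for ML this term — holds.
Algebra is a prerequisite for Graphics this term — violated.
Only 2 rooms are available per period — holds.
Algebra must be no later than period 3 — holds.
Algebra is a prerequisite for Calculus this term — violated.
The Robotics session must be before the Calculus session — holds.
Algorithms is only available from period 3 onward — holds.
The Algebra session must be before the Algorithms session — holds.
Calculus is restricted to period 2 through period 3 — holds.

Invalid. Algebra is a prerequisite for Graphics this term.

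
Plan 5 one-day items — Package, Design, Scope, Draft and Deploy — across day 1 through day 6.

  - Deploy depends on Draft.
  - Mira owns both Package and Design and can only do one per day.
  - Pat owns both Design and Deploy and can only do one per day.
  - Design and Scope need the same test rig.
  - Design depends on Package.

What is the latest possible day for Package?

Downstream work caps Package at day 5.
Package at day 5 is achievable: Deploy -> day 2; Package -> day 5; Draft -> day 1; Scope -> day 1; Design -> day 6.

day 5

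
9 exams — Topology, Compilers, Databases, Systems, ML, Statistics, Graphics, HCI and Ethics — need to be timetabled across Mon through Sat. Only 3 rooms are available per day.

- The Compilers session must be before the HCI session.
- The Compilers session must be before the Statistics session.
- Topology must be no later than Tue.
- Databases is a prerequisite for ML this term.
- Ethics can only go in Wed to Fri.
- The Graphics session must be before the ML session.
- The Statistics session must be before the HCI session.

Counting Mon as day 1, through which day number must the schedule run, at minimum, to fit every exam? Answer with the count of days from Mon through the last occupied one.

The precedence chain requires at least 3 distinct days.
With at most 3 per day and 9 exams, at least 3 days are needed.
3 works (last occupied day: Wed): for example Databases=Mon; HCI=Wed; Ethics=Wed; Topology=Mon; Systems=Tue; Compilers=Mon; Statistics=Tue; ML=Wed; Graphics=Tue.

3 days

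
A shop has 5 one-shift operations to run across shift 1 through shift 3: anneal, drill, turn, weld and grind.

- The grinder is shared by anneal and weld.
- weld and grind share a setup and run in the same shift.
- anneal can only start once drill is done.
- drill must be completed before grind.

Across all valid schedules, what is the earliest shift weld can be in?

Weld must be in the same shift as grind, which can't be before shift 2, so weld is at least shift 2.
weld at shift 2 is achievable: weld=shift 2, grind=shift 2, anneal=shift 3, drill=shift 1, turn=shift 1.

shift 2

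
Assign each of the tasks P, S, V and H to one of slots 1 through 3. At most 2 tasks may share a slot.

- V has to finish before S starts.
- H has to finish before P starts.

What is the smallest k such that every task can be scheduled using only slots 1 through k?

2 slots

The precedence chain requires at least 2 distinct slots.
With at most 2 per slot and 4 tasks, at least 2 slots are needed.
2 works (last occupied slot: 2): for example H -> 1; S -> 2; P -> 2; V -> 1.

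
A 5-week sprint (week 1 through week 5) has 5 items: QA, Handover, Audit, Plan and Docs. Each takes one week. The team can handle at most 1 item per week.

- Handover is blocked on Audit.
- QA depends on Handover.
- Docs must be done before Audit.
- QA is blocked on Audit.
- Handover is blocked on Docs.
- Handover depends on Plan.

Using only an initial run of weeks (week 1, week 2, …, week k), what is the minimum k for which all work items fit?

The precedence chain requires at least 4 distinct weeks.
With at most 1 per week and 5 work items, at least 5 weeks are needed.
5 works (last occupied week: week 5): for example Docs=week 1; Plan=week 3; QA=week 5; Handover=week 4; Audit=week 2.

5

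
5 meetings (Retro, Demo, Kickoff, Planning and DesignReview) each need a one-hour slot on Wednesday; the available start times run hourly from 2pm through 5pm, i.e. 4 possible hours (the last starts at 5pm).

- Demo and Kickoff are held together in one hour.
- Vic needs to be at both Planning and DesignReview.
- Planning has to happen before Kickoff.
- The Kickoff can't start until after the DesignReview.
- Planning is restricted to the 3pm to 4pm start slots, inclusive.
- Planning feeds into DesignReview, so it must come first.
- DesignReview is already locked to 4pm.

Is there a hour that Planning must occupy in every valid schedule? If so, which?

3pm

Planning's window is 3pm–4pm.
DesignReview is fixed at 4pm, and Planning can't share a hour with DesignReview.
So Planning must be 3pm.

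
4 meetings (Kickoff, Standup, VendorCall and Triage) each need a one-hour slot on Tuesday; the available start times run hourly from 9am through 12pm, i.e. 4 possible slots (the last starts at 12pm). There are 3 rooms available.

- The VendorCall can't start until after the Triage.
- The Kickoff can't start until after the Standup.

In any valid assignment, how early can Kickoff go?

Precedence pushes Kickoff to at least 10am.
Kickoff at 10am is achievable: Standup in 9am, Triage in 9am, Kickoff in 10am, VendorCall in 10am.

10am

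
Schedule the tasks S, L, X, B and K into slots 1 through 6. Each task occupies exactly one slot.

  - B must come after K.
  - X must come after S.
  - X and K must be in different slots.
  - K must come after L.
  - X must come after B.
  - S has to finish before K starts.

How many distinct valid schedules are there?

27

Splitting on S: it can be 1 (15), 2 (9), 3 (3). Listing each branch's schedules as (L, X, B, K):
S=1: (1,4,3,2) (1,5,3,2) (1,5,4,2) (1,5,4,3) (1,6,3,2) (1,6,4,2) (1,6,4,3) (1,6,5,2) (1,6,5,3) (1,6,5,4) (2,5,4,3) (2,6,4,3) (2,6,5,3) (2,6,5,4) (3,6,5,4) — 15.
S=2: (1,5,4,3) (1,6,4,3) (1,6,5,3) (1,6,5,4) (2,5,4,3) (2,6,4,3) (2,6,5,3) (2,6,5,4) (3,6,5,4) — 9.
S=3: (1,6,5,4) (2,6,5,4) (3,6,5,4) — 3.
Summing: 15 + 9 + 3 = 27.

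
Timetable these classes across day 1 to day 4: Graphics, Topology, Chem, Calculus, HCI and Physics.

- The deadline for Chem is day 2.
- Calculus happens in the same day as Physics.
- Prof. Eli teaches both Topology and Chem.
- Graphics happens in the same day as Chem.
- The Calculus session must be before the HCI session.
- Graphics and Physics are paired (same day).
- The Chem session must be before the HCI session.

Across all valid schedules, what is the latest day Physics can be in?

day 2

Physics must be in the same day as Chem, which can't be after day 2, so Physics is at most day 2.
Physics at day 2 is achievable: Calculus in day 2, Topology in day 1, Graphics in day 2, Physics in day 2, HCI in day 3, Chem in day 2.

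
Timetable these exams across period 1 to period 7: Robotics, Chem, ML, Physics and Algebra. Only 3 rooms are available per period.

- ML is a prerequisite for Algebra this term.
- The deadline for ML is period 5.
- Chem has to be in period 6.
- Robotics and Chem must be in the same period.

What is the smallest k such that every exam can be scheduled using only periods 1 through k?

6 periods

The precedence chain requires at least 2 distinct periods.
With at most 3 per period and 5 exams, at least 2 periods are needed.
Chem can't be placed before period 6, so the schedule must run through at least period 6.
6 works (last occupied period: period 6): for example Algebra in period 2, Physics in period 1, Chem in period 6, Robotics in period 6, ML in period 1.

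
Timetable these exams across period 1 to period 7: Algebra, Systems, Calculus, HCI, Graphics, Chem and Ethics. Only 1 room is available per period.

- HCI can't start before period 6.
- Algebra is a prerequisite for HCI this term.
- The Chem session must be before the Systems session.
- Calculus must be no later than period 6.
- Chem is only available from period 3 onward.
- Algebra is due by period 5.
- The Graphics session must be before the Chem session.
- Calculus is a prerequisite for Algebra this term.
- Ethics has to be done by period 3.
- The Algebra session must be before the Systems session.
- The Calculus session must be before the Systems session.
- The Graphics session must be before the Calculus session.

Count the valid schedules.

Splitting on Algebra: it can be period 4 (6), period 5 (10). Listing each branch's schedules as (Systems, Calculus, HCI, Graphics, Chem, Ethics) by period number:
Algebra=period 4: (6,2,7,1,5,3) (6,3,7,1,5,2) (6,3,7,2,5,1) (7,2,6,1,5,3) (7,3,6,1,5,2) (7,3,6,2,5,1) — 6.
Algebra=period 5: (6,2,7,1,4,3) (6,3,7,1,4,2) (6,3,7,2,4,1) (6,4,7,1,3,2) (6,4,7,2,3,1) (7,2,6,1,4,3) (7,3,6,1,4,2) (7,3,6,2,4,1) (7,4,6,1,3,2) (7,4,6,2,3,1) — 10.
Summing: 6 + 10 = 16.

16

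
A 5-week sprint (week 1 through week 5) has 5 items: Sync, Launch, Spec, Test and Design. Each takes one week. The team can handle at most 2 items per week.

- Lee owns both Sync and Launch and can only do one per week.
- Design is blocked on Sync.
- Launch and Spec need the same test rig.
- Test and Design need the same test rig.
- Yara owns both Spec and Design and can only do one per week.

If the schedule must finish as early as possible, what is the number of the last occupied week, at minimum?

3

The precedence chain requires at least 2 distinct weeks.
With at most 2 per week and 5 work items, at least 3 weeks are needed.
3 works (last occupied week: week 3): for example Sync -> week 1, Test -> week 3, Design -> week 2, Spec -> week 1, Launch -> week 2.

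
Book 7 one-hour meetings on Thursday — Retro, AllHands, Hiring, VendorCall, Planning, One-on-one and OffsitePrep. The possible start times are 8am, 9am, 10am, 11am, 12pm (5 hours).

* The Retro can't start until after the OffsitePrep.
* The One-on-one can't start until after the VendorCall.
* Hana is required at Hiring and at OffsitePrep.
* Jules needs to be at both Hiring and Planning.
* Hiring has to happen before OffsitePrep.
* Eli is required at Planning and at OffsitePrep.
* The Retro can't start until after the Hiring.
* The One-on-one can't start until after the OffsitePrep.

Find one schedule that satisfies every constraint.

VendorCall in 8am; Planning in 10am; Hiring in 8am; AllHands in 8am; OffsitePrep in 9am; One-on-one in 10am; Retro in 10am

Checking: VendorCall(8am) before One-on-one(10am); OffsitePrep(9am) before Retro(10am); OffsitePrep(9am) before One-on-one(10am); Hiring(8am) before Retro(10am); Hiring(8am) before OffsitePrep(9am); Planning(10am) != OffsitePrep(9am); Hiring(8am) != OffsitePrep(9am); Hiring(8am) != Planning(10am).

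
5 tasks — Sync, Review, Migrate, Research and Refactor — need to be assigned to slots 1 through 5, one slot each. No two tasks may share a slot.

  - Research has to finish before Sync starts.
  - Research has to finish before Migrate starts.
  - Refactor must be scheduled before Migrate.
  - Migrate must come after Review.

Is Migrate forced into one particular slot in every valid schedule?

Migrate can be 4 (e.g. Review in 2, Sync in 5, Migrate in 4, Research in 1, Refactor in 3) or 5 (e.g. Review in 3, Sync in 2, Refactor in 4, Migrate in 5, Research in 1).

No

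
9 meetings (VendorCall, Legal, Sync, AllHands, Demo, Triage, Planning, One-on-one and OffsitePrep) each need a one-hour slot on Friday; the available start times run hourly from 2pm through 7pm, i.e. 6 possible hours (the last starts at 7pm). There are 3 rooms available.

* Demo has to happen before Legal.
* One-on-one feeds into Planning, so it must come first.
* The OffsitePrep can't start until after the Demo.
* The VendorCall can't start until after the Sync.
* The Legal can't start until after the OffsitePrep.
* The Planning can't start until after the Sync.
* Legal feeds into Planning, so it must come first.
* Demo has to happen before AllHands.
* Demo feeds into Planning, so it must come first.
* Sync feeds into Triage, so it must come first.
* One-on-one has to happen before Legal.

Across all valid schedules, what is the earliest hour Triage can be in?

3pm

Precedence pushes Triage to at least 3pm.
Triage at 3pm is achievable: One-on-one=2pm, OffsitePrep=3pm, Planning=5pm, Demo=2pm, Triage=3pm, Legal=4pm, VendorCall=3pm, AllHands=4pm, Sync=2pm.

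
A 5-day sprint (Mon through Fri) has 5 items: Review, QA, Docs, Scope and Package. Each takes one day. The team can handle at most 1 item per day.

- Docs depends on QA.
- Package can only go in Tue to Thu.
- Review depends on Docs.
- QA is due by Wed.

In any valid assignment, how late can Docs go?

Precedence pushes Docs to at least Tue; downstream work caps Docs at Thu.
Docs at Thu is achievable: Package -> Tue; Scope -> Wed; Review -> Fri; Docs -> Thu; QA -> Mon.

Thu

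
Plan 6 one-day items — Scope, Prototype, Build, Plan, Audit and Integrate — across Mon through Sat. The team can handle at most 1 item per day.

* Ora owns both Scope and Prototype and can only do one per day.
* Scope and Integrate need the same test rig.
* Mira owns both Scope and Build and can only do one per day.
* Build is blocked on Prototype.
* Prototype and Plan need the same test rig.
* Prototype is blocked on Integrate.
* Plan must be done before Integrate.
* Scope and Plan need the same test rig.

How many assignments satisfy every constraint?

Splitting on Prototype: it can be Wed (6), Thu (12), Fri (12). Listing each branch's schedules as (Scope, Build, Plan, Audit, Integrate):
Prototype=Wed: (Thu,Fri,Mon,Sat,Tue) (Thu,Sat,Mon,Fri,Tue) (Fri,Thu,Mon,Sat,Tue) (Fri,Sat,Mon,Thu,Tue) (Sat,Thu,Mon,Fri,Tue) (Sat,Fri,Mon,Thu,Tue) — 6.
Prototype=Thu: (Mon,Fri,Tue,Sat,Wed) (Mon,Sat,Tue,Fri,Wed) (Tue,Fri,Mon,Sat,Wed) (Tue,Sat,Mon,Fri,Wed) (Wed,Fri,Mon,Sat,Tue) (Wed,Sat,Mon,Fri,Tue) (Fri,Sat,Mon,Tue,Wed) (Fri,Sat,Mon,Wed,Tue) (Fri,Sat,Tue,Mon,Wed) (Sat,Fri,Mon,Tue,Wed) (Sat,Fri,Mon,Wed,Tue) (Sat,Fri,Tue,Mon,Wed) — 12.
Prototype=Fri: (Mon,Sat,Tue,Wed,Thu) (Mon,Sat,Tue,Thu,Wed) (Mon,Sat,Wed,Tue,Thu) (Tue,Sat,Mon,Wed,Thu) (Tue,Sat,Mon,Thu,Wed) (Tue,Sat,Wed,Mon,Thu) (Wed,Sat,Mon,Tue,Thu) (Wed,Sat,Mon,Thu,Tue) (Wed,Sat,Tue,Mon,Thu) (Thu,Sat,Mon,Tue,Wed) (Thu,Sat,Mon,Wed,Tue) (Thu,Sat,Tue,Mon,Wed) — 12.
Summing: 6 + 12 + 12 = 30.

30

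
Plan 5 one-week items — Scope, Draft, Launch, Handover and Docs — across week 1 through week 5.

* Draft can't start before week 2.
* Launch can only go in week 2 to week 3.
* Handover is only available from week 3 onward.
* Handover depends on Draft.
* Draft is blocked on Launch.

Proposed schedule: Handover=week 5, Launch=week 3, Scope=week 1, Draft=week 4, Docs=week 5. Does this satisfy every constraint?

Valid

Handover is only available from week 3 onward — holds.
Launch can only go in week 2 to week 3 — holds.
Draft is blocked on Launch — holds.
Handover depends on Draft — holds.
Draft can't start before week 2 — holds.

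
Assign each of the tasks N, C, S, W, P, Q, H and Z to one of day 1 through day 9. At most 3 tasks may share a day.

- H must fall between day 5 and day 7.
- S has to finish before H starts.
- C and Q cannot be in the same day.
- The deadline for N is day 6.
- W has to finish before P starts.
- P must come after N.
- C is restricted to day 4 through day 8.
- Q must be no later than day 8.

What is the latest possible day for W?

Downstream work caps W at day 8.
W at day 8 is achievable: S in day 1; C in day 4; H in day 5; P in day 9; Z in day 2; Q in day 1; N in day 1; W in day 8.

day 8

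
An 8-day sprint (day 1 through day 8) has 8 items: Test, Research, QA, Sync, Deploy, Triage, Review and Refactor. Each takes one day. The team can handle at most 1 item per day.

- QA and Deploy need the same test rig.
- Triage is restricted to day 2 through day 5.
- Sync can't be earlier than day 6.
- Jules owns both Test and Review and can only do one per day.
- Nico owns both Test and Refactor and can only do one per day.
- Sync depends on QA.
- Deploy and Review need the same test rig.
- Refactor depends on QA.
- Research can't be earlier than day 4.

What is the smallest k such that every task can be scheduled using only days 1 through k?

The precedence chain requires at least 2 distinct days.
With at most 1 per day and 8 tasks, at least 8 days are needed.
Sync can't be placed before day 6, so the schedule must run through at least day 6.
8 works (last occupied day: day 8): for example Deploy=day 7, QA=day 1, Triage=day 2, Research=day 4, Test=day 5, Review=day 8, Refactor=day 3, Sync=day 6.

8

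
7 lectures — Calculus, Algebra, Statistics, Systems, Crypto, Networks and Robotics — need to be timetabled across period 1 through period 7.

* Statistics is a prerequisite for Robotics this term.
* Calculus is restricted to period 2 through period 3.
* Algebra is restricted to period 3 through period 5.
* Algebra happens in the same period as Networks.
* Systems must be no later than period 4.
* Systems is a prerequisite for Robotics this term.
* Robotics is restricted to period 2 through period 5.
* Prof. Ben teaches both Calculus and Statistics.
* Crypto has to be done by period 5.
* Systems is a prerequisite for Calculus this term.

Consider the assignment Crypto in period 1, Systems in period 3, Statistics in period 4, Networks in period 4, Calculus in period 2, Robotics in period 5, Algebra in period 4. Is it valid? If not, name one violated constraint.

Invalid. Systems is a prerequisite for Calculus this term.

Systems is a prerequisite for Calculus this term — violated.
Systems is a prerequisite for Robotics this term — holds.
Calculus is restricted to period 2 through period 3 — holds.
Robotics is restricted to period 2 through period 5 — holds.
Algebra happens in the same period as Networks — holds.
Systems must be no later than period 4 — holds.
Crypto has to be done by period 5 — holds.
Algebra is restricted to period 3 through period 5 — holds.
Prof. Ben teaches both Calculus and Statistics — holds.
Statistics is a prerequisite for Robotics this term — holds.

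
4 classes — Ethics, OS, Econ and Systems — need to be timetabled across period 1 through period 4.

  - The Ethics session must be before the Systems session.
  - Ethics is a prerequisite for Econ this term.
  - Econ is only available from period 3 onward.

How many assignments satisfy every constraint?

44

Splitting on Ethics: it can be period 1 (24), period 2 (16), period 3 (4). Listing each branch's schedules as (OS, Econ, Systems) by period number:
Ethics=period 1: (1,3,2) (1,3,3) (1,3,4) (1,4,2) (1,4,3) (1,4,4) (2,3,2) (2,3,3) (2,3,4) (2,4,2) (2,4,3) (2,4,4) (3,3,2) (3,3,3) (3,3,4) (3,4,2) (3,4,3) (3,4,4) (4,3,2) (4,3,3) (4,3,4) (4,4,2) (4,4,3) (4,4,4) — 24.
Ethics=period 2: (1,3,3) (1,3,4) (1,4,3) (1,4,4) (2,3,3) (2,3,4) (2,4,3) (2,4,4) (3,3,3) (3,3,4) (3,4,3) (3,4,4) (4,3,3) (4,3,4) (4,4,3) (4,4,4) — 16.
Ethics=period 3: (1,4,4) (2,4,4) (3,4,4) (4,4,4) — 4.
Summing: 24 + 16 + 4 = 44.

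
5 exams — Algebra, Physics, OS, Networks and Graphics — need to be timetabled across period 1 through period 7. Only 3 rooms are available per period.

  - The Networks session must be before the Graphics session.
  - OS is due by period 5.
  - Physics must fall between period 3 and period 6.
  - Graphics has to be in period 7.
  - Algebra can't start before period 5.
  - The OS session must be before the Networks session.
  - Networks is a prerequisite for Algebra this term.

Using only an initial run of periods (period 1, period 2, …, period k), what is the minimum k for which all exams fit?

7

The precedence chain requires at least 3 distinct periods.
With at most 3 per period and 5 exams, at least 2 periods are needed.
Graphics can't be placed before period 7, so the schedule must run through at least period 7.
7 works (last occupied period: period 7): for example OS in period 1, Networks in period 2, Algebra in period 5, Graphics in period 7, Physics in period 3.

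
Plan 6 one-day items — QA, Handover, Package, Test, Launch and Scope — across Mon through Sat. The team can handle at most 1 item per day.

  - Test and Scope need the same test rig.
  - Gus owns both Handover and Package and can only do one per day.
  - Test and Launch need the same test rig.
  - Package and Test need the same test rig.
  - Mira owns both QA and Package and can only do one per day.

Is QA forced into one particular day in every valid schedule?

No

QA can be Mon (e.g. Test -> Thu, Package -> Wed, Handover -> Tue, Launch -> Fri, Scope -> Sat, QA -> Mon) or Tue (e.g. Package -> Wed; Test -> Thu; QA -> Tue; Scope -> Sat; Launch -> Fri; Handover -> Mon).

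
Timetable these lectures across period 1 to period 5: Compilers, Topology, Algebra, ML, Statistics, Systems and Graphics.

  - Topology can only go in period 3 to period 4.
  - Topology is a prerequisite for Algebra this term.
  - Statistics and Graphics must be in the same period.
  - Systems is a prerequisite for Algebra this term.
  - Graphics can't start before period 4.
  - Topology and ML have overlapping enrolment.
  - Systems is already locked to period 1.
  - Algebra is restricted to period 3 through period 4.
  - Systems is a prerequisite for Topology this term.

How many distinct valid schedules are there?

40

Splitting on Compilers: it can be period 1 (8), period 2 (8), period 3 (8), period 4 (8), period 5 (8). Listing each branch's schedules as (Topology, Algebra, ML, Statistics, Systems, Graphics) by period number:
Compilers=period 1: (3,4,1,4,1,4) (3,4,1,5,1,5) (3,4,2,4,1,4) (3,4,2,5,1,5) (3,4,4,4,1,4) (3,4,4,5,1,5) (3,4,5,4,1,4) (3,4,5,5,1,5) — 8.
Compilers=period 2: (3,4,1,4,1,4) (3,4,1,5,1,5) (3,4,2,4,1,4) (3,4,2,5,1,5) (3,4,4,4,1,4) (3,4,4,5,1,5) (3,4,5,4,1,4) (3,4,5,5,1,5) — 8.
Compilers=period 3: (3,4,1,4,1,4) (3,4,1,5,1,5) (3,4,2,4,1,4) (3,4,2,5,1,5) (3,4,4,4,1,4) (3,4,4,5,1,5) (3,4,5,4,1,4) (3,4,5,5,1,5) — 8.
Compilers=period 4: (3,4,1,4,1,4) (3,4,1,5,1,5) (3,4,2,4,1,4) (3,4,2,5,1,5) (3,4,4,4,1,4) (3,4,4,5,1,5) (3,4,5,4,1,4) (3,4,5,5,1,5) — 8.
Compilers=period 5: (3,4,1,4,1,4) (3,4,1,5,1,5) (3,4,2,4,1,4) (3,4,2,5,1,5) (3,4,4,4,1,4) (3,4,4,5,1,5) (3,4,5,4,1,4) (3,4,5,5,1,5) — 8.
Summing: 8 + 8 + 8 + 8 + 8 = 40.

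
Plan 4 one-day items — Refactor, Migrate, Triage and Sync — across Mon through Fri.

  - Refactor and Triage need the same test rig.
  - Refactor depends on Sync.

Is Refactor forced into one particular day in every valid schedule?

Refactor can be Tue (e.g. Refactor=Tue; Migrate=Mon; Sync=Mon; Triage=Mon) or Wed (e.g. Migrate=Mon; Refactor=Wed; Sync=Mon; Triage=Mon).

No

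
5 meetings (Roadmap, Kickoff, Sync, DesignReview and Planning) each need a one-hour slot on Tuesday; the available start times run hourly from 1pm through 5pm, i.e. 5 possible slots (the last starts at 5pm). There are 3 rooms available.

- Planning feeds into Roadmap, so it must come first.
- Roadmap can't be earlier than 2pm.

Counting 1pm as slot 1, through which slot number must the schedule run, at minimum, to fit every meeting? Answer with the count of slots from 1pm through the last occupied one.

The precedence chain requires at least 2 distinct slots.
With at most 3 per slot and 5 meetings, at least 2 slots are needed.
2 works (last occupied slot: 2pm): for example Sync=1pm; Kickoff=1pm; DesignReview=2pm; Roadmap=2pm; Planning=1pm.

2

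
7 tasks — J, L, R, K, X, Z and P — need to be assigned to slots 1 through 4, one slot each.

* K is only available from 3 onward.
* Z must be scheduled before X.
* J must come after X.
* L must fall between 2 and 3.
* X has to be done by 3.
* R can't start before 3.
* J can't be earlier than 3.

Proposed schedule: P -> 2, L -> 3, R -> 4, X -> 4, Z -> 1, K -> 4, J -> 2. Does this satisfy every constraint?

L must fall between 2 and 3 — holds.
R can't start before 3 — holds.
J must come after X — violated.
K is only available from 3 onward — holds.
Z must be scheduled before X — holds.
J can't be earlier than 3 — violated.
X has to be done by 3 — violated.

No — it violates: J must come after X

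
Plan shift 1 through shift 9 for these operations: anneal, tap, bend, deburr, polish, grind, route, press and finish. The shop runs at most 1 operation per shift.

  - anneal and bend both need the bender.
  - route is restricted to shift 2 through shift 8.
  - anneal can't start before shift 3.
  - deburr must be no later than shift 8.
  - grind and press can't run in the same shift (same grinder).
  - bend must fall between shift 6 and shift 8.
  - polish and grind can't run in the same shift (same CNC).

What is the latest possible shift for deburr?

shift 8

Deburr's own window allows nothing later than shift 8.
deburr at shift 8 is achievable: press in shift 7; grind in shift 5; deburr in shift 8; anneal in shift 3; tap in shift 1; route in shift 2; finish in shift 9; bend in shift 6; polish in shift 4.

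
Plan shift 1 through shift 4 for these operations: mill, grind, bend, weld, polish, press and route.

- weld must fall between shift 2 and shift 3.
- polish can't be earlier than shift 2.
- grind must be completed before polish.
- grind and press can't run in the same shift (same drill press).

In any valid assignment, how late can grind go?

Downstream work caps grind at shift 3.
grind at shift 3 is achievable: press=shift 1; mill=shift 1; route=shift 1; weld=shift 2; bend=shift 1; polish=shift 4; grind=shift 3.

shift 3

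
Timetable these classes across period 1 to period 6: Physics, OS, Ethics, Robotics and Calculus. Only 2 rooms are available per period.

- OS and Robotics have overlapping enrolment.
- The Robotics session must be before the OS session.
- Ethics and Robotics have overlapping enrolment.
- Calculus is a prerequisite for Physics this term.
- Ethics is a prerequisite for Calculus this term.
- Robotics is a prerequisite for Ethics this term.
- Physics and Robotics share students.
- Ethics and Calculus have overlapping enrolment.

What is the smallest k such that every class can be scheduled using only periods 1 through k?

The precedence chain requires at least 4 distinct periods.
With at most 2 per period and 5 classes, at least 3 periods are needed.
4 works (last occupied period: period 4): for example Robotics -> period 1, Physics -> period 4, Ethics -> period 2, OS -> period 2, Calculus -> period 3.

4 periods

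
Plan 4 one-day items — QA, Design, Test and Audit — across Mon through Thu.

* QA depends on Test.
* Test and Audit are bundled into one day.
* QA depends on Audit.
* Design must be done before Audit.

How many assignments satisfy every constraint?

Enumerating: Audit in Tue, Design in Mon, Test in Tue, QA in Wed | Test=Tue, QA=Thu, Audit=Tue, Design=Mon | Design in Mon; QA in Thu; Test in Wed; Audit in Wed | QA -> Thu, Audit -> Wed, Test -> Wed, Design -> Tue.

4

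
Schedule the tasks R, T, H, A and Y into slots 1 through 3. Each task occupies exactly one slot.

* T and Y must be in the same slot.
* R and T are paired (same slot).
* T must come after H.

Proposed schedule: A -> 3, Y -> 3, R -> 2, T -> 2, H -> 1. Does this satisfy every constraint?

T and Y must be in the same slot — violated.
R and T are paired (same slot) — holds.
T must come after H — holds.

Invalid. T and Y must be in the same slot.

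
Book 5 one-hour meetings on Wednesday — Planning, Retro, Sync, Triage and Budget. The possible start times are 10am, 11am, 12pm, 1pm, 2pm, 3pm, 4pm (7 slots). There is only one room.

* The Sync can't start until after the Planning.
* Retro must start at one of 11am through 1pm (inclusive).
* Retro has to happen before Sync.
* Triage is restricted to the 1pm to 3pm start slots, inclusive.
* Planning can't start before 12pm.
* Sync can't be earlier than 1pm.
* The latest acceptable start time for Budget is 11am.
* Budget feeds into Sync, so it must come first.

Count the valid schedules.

48

Splitting on Planning: it can be 12pm (17), 1pm (12), 2pm (11), 3pm (8). Listing each branch's schedules as (Retro, Sync, Triage, Budget):
Planning=12pm: (11am,1pm,2pm,10am) (11am,1pm,3pm,10am) (11am,2pm,1pm,10am) (11am,2pm,3pm,10am) (11am,3pm,1pm,10am) (11am,3pm,2pm,10am) (11am,4pm,1pm,10am) (11am,4pm,2pm,10am) (11am,4pm,3pm,10am) (1pm,2pm,3pm,10am) (1pm,2pm,3pm,11am) (1pm,3pm,2pm,10am) (1pm,3pm,2pm,11am) (1pm,4pm,2pm,10am) (1pm,4pm,2pm,11am) (1pm,4pm,3pm,10am) (1pm,4pm,3pm,11am) — 17.
Planning=1pm: (11am,2pm,3pm,10am) (11am,3pm,2pm,10am) (11am,4pm,2pm,10am) (11am,4pm,3pm,10am) (12pm,2pm,3pm,10am) (12pm,2pm,3pm,11am) (12pm,3pm,2pm,10am) (12pm,3pm,2pm,11am) (12pm,4pm,2pm,10am) (12pm,4pm,2pm,11am) (12pm,4pm,3pm,10am) (12pm,4pm,3pm,11am) — 12.
Planning=2pm: (11am,3pm,1pm,10am) (11am,4pm,1pm,10am) (11am,4pm,3pm,10am) (12pm,3pm,1pm,10am) (12pm,3pm,1pm,11am) (12pm,4pm,1pm,10am) (12pm,4pm,1pm,11am) (12pm,4pm,3pm,10am) (12pm,4pm,3pm,11am) (1pm,4pm,3pm,10am) (1pm,4pm,3pm,11am) — 11.
Planning=3pm: (11am,4pm,1pm,10am) (11am,4pm,2pm,10am) (12pm,4pm,1pm,10am) (12pm,4pm,1pm,11am) (12pm,4pm,2pm,10am) (12pm,4pm,2pm,11am) (1pm,4pm,2pm,10am) (1pm,4pm,2pm,11am) — 8.
Summing: 17 + 12 + 11 + 8 = 48.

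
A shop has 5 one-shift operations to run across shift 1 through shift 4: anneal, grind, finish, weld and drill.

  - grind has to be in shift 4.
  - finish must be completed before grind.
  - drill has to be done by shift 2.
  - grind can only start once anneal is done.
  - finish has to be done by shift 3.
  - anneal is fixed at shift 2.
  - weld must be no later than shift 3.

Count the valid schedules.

18

Splitting on finish: it can be shift 1 (6), shift 2 (6), shift 3 (6). Listing each branch's schedules as (anneal, grind, weld, drill) by shift number:
finish=shift 1: (2,4,1,1) (2,4,1,2) (2,4,2,1) (2,4,2,2) (2,4,3,1) (2,4,3,2) — 6.
finish=shift 2: (2,4,1,1) (2,4,1,2) (2,4,2,1) (2,4,2,2) (2,4,3,1) (2,4,3,2) — 6.
finish=shift 3: (2,4,1,1) (2,4,1,2) (2,4,2,1) (2,4,2,2) (2,4,3,1) (2,4,3,2) — 6.
Summing: 6 + 6 + 6 = 18.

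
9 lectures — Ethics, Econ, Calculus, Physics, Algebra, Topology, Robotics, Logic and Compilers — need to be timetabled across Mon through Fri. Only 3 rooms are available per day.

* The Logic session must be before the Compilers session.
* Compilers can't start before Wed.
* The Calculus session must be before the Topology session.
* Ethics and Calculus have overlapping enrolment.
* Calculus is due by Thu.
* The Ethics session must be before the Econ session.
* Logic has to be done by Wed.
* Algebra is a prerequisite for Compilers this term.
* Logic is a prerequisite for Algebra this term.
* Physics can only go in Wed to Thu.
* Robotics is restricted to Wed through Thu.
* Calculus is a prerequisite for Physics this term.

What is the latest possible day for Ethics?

Downstream work caps Ethics at Thu.
Ethics at Thu is achievable: Robotics -> Wed, Algebra -> Tue, Physics -> Wed, Calculus -> Mon, Topology -> Tue, Ethics -> Thu, Compilers -> Wed, Econ -> Fri, Logic -> Mon.

Thu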